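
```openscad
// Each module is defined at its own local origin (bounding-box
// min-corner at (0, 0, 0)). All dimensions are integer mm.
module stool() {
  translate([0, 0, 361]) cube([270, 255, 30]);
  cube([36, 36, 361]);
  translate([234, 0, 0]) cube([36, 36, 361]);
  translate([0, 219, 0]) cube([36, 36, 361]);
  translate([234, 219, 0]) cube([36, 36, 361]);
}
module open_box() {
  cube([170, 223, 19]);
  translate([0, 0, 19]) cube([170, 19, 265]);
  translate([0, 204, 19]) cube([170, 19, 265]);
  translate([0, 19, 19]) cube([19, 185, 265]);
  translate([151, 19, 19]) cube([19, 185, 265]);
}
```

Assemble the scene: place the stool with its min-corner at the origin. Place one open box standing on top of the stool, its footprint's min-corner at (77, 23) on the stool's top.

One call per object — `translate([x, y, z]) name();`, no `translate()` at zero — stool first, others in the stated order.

stool();
translate([77, 23, 391]) open_box();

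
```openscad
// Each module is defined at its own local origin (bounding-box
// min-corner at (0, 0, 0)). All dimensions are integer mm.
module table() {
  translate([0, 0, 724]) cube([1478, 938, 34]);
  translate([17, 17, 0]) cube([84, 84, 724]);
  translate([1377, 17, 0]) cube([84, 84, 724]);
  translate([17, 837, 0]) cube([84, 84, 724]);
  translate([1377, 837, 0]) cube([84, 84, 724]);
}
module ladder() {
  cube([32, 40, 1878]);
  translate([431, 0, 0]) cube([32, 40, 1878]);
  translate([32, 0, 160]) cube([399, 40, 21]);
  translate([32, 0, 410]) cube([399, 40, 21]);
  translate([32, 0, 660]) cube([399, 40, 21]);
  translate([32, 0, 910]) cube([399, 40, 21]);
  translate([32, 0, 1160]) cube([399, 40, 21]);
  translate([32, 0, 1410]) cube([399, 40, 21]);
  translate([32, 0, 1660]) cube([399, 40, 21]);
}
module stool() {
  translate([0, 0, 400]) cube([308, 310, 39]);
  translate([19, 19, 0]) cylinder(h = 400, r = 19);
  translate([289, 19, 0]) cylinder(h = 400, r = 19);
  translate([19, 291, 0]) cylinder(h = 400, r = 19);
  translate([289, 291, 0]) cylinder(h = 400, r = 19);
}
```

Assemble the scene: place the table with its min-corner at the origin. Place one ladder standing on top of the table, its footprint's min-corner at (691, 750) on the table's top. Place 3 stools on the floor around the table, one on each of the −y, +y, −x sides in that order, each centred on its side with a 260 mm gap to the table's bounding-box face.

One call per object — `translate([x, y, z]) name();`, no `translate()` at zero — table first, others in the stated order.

table();
translate([691, 750, 758]) ladder();
translate([585, -570, 0]) stool();
translate([585, 1198, 0]) stool();
translate([-568, 314, 0]) stool();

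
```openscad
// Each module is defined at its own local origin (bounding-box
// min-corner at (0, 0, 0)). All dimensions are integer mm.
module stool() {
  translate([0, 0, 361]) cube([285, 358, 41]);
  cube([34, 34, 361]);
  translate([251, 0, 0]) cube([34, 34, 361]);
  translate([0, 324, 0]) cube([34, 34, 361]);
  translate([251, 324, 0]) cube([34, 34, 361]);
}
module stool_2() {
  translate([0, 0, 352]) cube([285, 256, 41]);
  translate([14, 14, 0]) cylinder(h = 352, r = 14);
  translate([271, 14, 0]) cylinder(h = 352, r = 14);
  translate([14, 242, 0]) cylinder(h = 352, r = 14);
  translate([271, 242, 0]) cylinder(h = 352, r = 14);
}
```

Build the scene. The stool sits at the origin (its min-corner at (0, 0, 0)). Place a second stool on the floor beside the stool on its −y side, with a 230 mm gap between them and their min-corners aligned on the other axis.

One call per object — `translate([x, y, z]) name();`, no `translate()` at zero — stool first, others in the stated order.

stool();
translate([0, -486, 0]) stool_2();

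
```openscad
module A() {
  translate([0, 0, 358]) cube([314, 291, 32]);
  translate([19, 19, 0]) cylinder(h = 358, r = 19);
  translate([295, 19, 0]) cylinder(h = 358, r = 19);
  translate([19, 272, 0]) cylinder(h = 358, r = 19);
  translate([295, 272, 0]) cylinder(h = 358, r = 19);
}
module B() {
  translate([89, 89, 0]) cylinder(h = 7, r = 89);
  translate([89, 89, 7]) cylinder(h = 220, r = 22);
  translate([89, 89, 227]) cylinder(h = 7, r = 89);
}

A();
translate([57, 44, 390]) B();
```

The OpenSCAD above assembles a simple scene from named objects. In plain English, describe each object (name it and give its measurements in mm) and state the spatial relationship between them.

A is a four-legged stool. The seat is 314×291 mm, 32 mm thick, top at z = 390 mm. It stands on four round legs, each 38 mm in diameter, from z = 0 to the seat underside, each leg's axis is inset half a diameter from the nearest pair of seat edges (so the leg's bounding box is flush with the corner).

B is a spool: two coaxial disc flanges of radius 89 mm and thickness 7 mm, joined by a core cylinder of radius 22 mm and height 220 mm. The lower flange rests on z = 0 and the three cylinders share a vertical axis.

The spool is on top of the stool.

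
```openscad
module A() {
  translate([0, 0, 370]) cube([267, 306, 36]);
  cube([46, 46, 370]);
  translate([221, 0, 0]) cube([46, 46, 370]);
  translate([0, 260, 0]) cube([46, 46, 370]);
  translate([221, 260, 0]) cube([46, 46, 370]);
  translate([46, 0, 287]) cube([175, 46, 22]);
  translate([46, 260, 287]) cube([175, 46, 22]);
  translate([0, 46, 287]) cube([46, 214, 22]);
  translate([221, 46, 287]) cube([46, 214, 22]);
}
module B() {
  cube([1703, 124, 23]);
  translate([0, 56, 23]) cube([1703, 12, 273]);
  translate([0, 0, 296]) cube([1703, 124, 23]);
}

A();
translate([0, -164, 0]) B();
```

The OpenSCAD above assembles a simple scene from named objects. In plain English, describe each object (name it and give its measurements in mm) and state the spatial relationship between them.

A is a four-legged stool. The seat is a 267×306×36 mm slab whose top surface is at z = 406 mm; four square legs, each 46×46 mm in cross-section, run from the floor (z = 0) to the underside of the seat, each flush with a corner of the seat. Four stretchers, 46 mm wide and 22 mm tall, connect adjacent legs with their undersides at z = 287 mm, each running between the inner faces of the legs it joins and aligned with the legs' outer faces on the other axis.

B is an I-beam lying along x, 1703 mm long. Overall section height 319 mm. Two flanges 124 mm wide (y) and 23 mm thick, one on the floor and one at the top; a web 12 mm thick runs between them, centred on the flange width.

The I-beam is on the floor beside the stool on its −y side.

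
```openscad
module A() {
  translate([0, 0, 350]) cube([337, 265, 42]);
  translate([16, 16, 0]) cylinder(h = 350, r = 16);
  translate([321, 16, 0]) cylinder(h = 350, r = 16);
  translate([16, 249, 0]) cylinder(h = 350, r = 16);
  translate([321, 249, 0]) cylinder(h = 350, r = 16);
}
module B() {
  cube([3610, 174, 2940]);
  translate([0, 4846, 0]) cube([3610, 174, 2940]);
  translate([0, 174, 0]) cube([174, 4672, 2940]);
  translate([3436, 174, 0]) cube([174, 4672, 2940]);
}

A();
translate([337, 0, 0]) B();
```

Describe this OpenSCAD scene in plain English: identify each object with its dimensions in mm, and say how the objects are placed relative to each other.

A is a four-legged stool. The seat is 337×265 mm, 42 mm thick, top at z = 392 mm. It stands on four round legs, each 32 mm in diameter, from z = 0 to the seat underside, each leg's axis is inset half a diameter from the nearest pair of seat edges (so the leg's bounding box is flush with the corner).

B is a box-shaped house frame (walls only): outside footprint 3610×5020 mm, wall height 2940 mm, wall thickness 174 mm. The two y-facing walls run the full x-width; the two x-facing walls fit between the inner faces of the y-facing walls.

The house frame is against the stool's +x side, with their −y faces flush.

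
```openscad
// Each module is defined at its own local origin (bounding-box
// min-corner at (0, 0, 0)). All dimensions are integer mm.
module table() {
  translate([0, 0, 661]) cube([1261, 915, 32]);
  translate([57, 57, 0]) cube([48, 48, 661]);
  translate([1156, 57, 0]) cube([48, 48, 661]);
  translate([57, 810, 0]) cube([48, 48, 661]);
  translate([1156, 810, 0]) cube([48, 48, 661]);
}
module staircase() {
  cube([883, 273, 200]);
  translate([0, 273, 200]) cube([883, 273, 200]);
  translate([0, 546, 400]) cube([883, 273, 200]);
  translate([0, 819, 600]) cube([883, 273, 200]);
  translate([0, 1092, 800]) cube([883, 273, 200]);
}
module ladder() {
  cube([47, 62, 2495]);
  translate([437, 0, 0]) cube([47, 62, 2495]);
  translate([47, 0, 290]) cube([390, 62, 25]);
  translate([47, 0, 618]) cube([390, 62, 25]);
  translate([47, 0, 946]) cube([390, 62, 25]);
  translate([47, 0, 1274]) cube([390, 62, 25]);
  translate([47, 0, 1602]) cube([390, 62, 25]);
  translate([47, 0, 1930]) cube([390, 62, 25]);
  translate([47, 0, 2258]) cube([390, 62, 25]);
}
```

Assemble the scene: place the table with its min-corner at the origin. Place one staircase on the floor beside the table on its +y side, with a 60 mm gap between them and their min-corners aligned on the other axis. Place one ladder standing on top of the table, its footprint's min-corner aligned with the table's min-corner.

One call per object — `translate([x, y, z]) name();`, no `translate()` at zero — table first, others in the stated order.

table();
translate([0, 975, 0]) staircase();
translate([0, 0, 693]) ladder();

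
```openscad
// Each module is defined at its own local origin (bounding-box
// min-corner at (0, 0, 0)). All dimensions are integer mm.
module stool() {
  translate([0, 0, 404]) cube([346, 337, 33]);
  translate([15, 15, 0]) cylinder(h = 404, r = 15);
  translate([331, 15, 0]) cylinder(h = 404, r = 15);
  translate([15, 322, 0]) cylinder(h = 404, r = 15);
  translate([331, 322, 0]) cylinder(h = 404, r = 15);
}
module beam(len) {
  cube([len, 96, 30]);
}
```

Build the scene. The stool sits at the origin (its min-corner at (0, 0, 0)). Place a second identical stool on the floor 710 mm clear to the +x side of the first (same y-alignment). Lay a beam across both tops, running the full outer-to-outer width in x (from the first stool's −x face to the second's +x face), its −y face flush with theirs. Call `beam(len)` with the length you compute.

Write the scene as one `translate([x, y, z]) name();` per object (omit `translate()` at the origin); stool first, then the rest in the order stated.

stool();
translate([1056, 0, 0]) stool();
translate([0, 0, 437]) beam(1402);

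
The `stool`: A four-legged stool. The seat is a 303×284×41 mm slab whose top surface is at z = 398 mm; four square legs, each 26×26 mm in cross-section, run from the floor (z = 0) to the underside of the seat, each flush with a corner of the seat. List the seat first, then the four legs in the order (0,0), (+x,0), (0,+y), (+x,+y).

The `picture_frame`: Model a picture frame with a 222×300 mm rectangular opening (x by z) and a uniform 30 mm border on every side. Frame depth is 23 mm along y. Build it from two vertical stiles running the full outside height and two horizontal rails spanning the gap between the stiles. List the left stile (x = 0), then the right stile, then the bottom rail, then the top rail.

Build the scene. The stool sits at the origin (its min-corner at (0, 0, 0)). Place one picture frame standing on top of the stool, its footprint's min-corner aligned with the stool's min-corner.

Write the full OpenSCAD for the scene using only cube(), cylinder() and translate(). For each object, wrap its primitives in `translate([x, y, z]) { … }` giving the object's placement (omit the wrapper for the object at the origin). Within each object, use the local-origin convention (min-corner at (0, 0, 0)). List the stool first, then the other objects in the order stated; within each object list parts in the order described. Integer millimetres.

translate([0, 0, 357]) cube([303, 284, 41]);
cube([26, 26, 357]);
translate([277, 0, 0]) cube([26, 26, 357]);
translate([0, 258, 0]) cube([26, 26, 357]);
translate([277, 258, 0]) cube([26, 26, 357]);
translate([0, 0, 398]) {
  cube([30, 23, 360]);
  translate([252, 0, 0]) cube([30, 23, 360]);
  translate([30, 0, 0]) cube([222, 23, 30]);
  translate([30, 0, 330]) cube([222, 23, 30]);
}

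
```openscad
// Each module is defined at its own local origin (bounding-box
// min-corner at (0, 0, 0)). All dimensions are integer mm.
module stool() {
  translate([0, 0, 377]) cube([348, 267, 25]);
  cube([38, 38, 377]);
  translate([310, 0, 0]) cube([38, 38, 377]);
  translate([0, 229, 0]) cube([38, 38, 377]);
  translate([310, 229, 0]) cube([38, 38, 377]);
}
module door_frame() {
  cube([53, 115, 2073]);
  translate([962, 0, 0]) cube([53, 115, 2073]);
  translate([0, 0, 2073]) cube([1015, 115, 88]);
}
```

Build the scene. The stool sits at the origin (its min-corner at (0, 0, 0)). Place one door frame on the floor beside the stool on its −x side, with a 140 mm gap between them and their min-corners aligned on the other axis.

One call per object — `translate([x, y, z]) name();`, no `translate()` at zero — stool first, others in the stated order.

stool();
translate([-1155, 0, 0]) door_frame();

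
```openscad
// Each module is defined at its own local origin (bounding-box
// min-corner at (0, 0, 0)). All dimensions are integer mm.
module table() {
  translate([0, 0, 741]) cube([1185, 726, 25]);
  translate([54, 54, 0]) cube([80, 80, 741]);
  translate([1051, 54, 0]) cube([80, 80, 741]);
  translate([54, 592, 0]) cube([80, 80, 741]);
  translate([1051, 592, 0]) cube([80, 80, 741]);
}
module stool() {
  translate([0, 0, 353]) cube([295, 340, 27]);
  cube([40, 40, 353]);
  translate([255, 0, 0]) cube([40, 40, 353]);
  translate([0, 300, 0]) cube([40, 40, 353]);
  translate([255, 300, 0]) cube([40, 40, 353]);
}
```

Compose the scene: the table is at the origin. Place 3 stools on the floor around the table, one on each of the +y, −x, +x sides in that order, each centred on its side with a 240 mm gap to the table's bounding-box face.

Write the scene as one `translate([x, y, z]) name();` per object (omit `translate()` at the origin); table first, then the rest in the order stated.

table();
translate([445, 966, 0]) stool();
translate([-535, 193, 0]) stool();
translate([1425, 193, 0]) stool();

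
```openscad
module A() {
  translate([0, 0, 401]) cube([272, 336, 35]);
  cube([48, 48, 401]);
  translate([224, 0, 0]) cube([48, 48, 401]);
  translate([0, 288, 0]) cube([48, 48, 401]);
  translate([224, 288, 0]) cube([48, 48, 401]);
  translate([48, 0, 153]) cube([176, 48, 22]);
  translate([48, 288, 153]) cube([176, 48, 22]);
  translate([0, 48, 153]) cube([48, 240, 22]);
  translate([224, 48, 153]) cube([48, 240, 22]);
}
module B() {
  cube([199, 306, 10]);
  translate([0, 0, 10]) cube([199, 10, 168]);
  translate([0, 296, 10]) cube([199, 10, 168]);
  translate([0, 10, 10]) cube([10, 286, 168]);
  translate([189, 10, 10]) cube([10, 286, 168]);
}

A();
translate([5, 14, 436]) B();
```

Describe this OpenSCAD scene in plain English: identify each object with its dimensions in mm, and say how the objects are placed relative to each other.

A is a four-legged stool. The seat is a 272×336×35 mm slab whose top surface is at z = 436 mm; four square legs, each 48×48 mm in cross-section, run from the floor (z = 0) to the underside of the seat, each flush with a corner of the seat. Four stretchers, 48 mm wide and 22 mm tall, connect adjacent legs with their undersides at z = 153 mm, each running between the inner faces of the legs it joins and aligned with the legs' outer faces on the other axis.

B is an open storage box with external size 199×306×178 mm and wall thickness 10 mm (the base is also 10 mm thick). The base covers the whole footprint; the four walls stand on the base, with the y-facing walls full-width and the x-facing walls fitting between their inner faces.

The open box is on top of the stool.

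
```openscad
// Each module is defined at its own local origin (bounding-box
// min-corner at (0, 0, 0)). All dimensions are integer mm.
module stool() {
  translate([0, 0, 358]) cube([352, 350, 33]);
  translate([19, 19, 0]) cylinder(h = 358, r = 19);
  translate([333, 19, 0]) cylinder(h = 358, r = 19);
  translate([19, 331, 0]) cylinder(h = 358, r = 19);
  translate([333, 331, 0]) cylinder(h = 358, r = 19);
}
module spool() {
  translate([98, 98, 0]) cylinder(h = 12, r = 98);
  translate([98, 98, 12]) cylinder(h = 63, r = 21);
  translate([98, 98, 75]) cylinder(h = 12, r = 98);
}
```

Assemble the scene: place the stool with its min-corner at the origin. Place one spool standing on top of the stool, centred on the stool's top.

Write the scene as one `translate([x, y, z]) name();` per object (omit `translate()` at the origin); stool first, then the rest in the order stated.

stool();
translate([78, 77, 391]) spool();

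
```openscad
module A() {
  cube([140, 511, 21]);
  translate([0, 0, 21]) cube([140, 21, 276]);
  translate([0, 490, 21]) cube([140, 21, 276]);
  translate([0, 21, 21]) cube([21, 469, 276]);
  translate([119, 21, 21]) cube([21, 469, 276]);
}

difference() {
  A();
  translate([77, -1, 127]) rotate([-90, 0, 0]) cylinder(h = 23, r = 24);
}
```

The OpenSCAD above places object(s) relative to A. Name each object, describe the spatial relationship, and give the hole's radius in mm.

A is an open box. The open box has a circular hole through its front wall. The hole's radius is 24 mm.

The subtracted cylinder has r = 24 mm.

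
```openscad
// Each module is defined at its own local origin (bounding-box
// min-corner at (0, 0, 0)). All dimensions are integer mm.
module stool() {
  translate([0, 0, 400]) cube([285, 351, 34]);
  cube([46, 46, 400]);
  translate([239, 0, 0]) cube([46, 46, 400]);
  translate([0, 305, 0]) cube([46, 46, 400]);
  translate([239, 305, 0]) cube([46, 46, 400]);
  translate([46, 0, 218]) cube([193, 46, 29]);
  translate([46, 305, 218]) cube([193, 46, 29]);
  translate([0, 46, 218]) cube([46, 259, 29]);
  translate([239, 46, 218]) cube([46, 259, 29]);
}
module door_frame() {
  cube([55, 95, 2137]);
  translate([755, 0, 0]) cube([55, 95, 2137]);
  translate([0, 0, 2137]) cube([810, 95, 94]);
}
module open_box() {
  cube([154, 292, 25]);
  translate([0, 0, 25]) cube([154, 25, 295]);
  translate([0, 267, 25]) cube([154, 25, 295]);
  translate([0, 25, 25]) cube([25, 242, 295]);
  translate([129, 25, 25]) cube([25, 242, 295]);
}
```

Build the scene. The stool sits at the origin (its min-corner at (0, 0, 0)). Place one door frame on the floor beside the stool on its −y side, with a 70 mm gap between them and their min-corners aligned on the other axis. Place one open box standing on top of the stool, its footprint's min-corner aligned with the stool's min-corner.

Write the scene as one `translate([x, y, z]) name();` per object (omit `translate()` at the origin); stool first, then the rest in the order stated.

stool();
translate([0, -165, 0]) door_frame();
translate([0, 0, 434]) open_box();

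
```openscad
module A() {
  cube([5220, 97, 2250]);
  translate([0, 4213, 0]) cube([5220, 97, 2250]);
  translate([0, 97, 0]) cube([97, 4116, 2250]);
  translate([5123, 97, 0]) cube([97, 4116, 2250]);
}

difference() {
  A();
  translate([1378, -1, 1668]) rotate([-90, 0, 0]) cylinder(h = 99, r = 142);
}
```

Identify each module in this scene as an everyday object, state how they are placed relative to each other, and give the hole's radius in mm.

A is a house frame. The house frame has a circular hole through its front wall. The hole's radius is 142 mm.

The subtracted cylinder has r = 142 mm.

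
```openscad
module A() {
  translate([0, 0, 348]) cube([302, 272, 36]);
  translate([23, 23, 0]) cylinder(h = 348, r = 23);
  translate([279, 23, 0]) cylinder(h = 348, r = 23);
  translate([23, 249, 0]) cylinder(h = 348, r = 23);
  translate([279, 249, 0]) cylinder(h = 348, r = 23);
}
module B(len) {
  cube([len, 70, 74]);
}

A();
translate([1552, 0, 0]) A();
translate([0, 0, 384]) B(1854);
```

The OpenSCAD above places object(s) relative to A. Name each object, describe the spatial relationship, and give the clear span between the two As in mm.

Second stool starts at x = 1552; first ends at x = 302; clear span = 1552 − 302 = 1250 mm.

A is a stool. B is a beam. A beam spans the tops of two stools. The clear span between the two stools is 1250 mm.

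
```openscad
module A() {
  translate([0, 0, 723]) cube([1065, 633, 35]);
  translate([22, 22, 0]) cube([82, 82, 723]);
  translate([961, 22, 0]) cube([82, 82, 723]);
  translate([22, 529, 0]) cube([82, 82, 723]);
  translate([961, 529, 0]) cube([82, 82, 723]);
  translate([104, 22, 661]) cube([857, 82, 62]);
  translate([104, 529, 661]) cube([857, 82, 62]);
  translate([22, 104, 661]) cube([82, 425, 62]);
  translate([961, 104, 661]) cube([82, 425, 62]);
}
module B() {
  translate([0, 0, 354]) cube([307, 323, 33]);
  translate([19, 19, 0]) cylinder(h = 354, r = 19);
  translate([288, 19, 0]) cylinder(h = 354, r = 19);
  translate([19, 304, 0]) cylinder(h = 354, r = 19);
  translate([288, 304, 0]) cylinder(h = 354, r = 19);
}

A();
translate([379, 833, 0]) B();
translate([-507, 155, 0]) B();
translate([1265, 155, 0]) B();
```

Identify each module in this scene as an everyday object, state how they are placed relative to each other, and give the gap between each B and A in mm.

A is a table. B is a stool. Three stools sit around the table at the +y, −x, +x sides. The gap between each stool and the table is 200 mm.

Each stool's nearest face is 200 mm from the table's bounding box.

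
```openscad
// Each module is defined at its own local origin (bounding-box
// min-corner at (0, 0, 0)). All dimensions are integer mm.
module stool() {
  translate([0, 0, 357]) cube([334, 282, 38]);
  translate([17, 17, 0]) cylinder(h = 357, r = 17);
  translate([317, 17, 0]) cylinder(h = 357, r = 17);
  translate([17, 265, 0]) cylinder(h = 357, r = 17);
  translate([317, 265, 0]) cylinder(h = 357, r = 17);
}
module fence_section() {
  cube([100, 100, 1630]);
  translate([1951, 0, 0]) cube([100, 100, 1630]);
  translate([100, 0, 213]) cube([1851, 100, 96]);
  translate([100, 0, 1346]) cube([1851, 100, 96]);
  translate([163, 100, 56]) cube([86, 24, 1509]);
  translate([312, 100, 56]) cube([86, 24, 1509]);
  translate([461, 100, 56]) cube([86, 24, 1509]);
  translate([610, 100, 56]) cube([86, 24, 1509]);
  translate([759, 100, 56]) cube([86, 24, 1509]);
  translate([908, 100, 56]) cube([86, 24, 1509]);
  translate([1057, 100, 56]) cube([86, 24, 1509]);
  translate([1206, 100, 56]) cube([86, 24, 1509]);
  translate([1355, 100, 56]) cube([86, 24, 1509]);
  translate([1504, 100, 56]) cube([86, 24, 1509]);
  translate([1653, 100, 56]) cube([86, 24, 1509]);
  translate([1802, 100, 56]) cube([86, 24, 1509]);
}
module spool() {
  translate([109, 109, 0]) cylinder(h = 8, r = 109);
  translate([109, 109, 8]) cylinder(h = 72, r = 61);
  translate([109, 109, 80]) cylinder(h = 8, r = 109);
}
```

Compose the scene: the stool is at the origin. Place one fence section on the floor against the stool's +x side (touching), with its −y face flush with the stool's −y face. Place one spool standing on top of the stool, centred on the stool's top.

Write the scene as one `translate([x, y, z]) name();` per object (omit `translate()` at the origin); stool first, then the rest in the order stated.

stool();
translate([334, 0, 0]) fence_section();
translate([58, 32, 395]) spool();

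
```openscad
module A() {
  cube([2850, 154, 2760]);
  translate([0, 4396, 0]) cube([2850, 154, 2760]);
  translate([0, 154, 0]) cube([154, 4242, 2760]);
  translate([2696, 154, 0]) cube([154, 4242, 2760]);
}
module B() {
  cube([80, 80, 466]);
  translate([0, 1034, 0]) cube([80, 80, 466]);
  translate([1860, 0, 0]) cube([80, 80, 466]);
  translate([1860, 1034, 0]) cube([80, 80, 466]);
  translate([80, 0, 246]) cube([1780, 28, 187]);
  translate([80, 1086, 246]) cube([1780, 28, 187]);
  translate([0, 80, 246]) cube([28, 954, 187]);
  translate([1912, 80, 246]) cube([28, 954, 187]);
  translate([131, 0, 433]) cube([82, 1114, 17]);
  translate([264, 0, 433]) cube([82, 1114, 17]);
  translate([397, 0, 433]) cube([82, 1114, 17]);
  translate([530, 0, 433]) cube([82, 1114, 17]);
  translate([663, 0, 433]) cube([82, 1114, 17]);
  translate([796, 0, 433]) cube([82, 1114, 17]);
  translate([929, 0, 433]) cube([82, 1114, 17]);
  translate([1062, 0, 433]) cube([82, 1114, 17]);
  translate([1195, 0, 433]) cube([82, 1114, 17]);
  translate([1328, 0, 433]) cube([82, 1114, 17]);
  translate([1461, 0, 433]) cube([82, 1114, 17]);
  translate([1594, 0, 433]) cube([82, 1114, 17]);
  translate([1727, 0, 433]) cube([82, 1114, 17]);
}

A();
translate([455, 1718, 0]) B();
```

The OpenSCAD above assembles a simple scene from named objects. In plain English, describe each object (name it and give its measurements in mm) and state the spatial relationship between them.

A is the wall frame of a small rectangular building: four walls, each 2760 mm tall and 154 mm thick, enclosing a footprint 2850 mm (x) by 4550 mm (y) outside-to-outside, with no floor or roof. The front and back walls (the −y and +y sides) span the full width; the two side walls fit between them.

B is a bed frame 1940 mm long (x) by 1114 mm wide (y). Four 80×80 mm corner posts, 466 mm tall, at the corners of the footprint. Four rails of 28 mm thickness and 187 mm height run between adjacent posts with their undersides at z = 246 mm, their outer faces flush with the outside of the frame (the two x-running rails run between the posts' inner faces; the two y-running rails run between the posts' inner faces). 13 slats, each 82 mm wide (x) and 17 mm thick, lie across the top of the two x-running rails, running the full 1114 mm width of the frame in y; the slats are evenly spaced along x between the inner faces of the end posts with equal gaps (rounded down to the nearest mm) at the −x end and between each pair — any rounding remainder accumulates at the +x end.

The bed frame sits inside the house frame, centred.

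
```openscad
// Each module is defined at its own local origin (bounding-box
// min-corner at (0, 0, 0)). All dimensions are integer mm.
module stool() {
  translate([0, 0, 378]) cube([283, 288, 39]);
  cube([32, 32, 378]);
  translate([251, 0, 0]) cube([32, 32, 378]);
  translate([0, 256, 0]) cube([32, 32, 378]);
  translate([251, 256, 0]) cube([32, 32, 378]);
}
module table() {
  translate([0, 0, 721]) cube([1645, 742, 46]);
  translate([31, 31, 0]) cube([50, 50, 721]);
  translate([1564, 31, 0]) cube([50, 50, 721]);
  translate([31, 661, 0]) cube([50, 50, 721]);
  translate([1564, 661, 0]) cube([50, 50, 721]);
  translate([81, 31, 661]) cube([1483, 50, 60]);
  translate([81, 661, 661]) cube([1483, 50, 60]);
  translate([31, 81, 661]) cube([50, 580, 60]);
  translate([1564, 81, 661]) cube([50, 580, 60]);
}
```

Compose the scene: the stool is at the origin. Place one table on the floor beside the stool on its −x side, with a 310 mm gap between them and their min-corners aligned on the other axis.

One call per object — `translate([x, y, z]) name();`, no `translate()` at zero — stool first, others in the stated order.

stool();
translate([-1955, 0, 0]) table();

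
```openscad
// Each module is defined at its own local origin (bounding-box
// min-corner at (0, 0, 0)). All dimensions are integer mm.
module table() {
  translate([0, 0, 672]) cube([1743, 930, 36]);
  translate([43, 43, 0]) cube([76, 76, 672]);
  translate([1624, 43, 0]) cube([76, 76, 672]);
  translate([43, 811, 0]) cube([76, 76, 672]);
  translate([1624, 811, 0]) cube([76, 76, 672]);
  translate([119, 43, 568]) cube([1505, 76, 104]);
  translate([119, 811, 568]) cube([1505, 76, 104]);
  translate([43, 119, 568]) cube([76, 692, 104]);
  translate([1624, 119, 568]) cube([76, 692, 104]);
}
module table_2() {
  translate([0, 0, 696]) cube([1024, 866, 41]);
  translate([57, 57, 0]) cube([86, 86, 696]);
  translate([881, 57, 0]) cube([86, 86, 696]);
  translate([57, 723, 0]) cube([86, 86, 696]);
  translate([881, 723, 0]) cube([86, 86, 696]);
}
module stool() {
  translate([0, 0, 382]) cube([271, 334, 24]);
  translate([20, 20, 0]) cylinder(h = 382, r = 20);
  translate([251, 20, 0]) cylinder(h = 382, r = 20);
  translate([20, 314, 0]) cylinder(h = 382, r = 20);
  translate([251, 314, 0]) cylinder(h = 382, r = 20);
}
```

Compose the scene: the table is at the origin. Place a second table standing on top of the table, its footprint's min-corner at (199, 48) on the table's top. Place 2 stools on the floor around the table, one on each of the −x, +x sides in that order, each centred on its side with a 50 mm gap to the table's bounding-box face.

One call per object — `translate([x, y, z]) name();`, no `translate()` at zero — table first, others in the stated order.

table();
translate([199, 48, 708]) table_2();
translate([-321, 298, 0]) stool();
translate([1793, 298, 0]) stool();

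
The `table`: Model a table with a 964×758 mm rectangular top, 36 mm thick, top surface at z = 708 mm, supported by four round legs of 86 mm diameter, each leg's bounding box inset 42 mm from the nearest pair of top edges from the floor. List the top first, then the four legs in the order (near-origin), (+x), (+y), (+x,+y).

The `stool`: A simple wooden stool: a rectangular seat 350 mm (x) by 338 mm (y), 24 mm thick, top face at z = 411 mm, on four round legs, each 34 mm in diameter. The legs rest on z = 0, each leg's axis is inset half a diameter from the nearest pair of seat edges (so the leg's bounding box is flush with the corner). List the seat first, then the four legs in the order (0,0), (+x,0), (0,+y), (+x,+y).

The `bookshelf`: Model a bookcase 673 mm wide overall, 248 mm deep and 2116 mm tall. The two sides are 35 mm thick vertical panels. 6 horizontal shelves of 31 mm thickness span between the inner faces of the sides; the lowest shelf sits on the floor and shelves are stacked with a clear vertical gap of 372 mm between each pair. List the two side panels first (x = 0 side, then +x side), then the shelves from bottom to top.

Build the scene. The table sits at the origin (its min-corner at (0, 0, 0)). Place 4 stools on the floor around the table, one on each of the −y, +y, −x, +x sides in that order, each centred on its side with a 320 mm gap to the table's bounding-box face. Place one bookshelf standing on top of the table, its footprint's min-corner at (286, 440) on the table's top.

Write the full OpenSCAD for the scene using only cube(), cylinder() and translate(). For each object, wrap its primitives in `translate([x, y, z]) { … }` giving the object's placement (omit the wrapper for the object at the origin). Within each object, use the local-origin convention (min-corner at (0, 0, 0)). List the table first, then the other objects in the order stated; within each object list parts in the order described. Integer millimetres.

translate([0, 0, 672]) cube([964, 758, 36]);
translate([85, 85, 0]) cylinder(h = 672, r = 43);
translate([879, 85, 0]) cylinder(h = 672, r = 43);
translate([85, 673, 0]) cylinder(h = 672, r = 43);
translate([879, 673, 0]) cylinder(h = 672, r = 43);
translate([307, -658, 0]) {
  translate([0, 0, 387]) cube([350, 338, 24]);
  translate([17, 17, 0]) cylinder(h = 387, r = 17);
  translate([333, 17, 0]) cylinder(h = 387, r = 17);
  translate([17, 321, 0]) cylinder(h = 387, r = 17);
  translate([333, 321, 0]) cylinder(h = 387, r = 17);
}
translate([307, 1078, 0]) {
  translate([0, 0, 387]) cube([350, 338, 24]);
  translate([17, 17, 0]) cylinder(h = 387, r = 17);
  translate([333, 17, 0]) cylinder(h = 387, r = 17);
  translate([17, 321, 0]) cylinder(h = 387, r = 17);
  translate([333, 321, 0]) cylinder(h = 387, r = 17);
}
translate([-670, 210, 0]) {
  translate([0, 0, 387]) cube([350, 338, 24]);
  translate([17, 17, 0]) cylinder(h = 387, r = 17);
  translate([333, 17, 0]) cylinder(h = 387, r = 17);
  translate([17, 321, 0]) cylinder(h = 387, r = 17);
  translate([333, 321, 0]) cylinder(h = 387, r = 17);
}
translate([1284, 210, 0]) {
  translate([0, 0, 387]) cube([350, 338, 24]);
  translate([17, 17, 0]) cylinder(h = 387, r = 17);
  translate([333, 17, 0]) cylinder(h = 387, r = 17);
  translate([17, 321, 0]) cylinder(h = 387, r = 17);
  translate([333, 321, 0]) cylinder(h = 387, r = 17);
}
translate([286, 440, 708]) {
  cube([35, 248, 2116]);
  translate([638, 0, 0]) cube([35, 248, 2116]);
  translate([35, 0, 0]) cube([603, 248, 31]);
  translate([35, 0, 403]) cube([603, 248, 31]);
  translate([35, 0, 806]) cube([603, 248, 31]);
  translate([35, 0, 1209]) cube([603, 248, 31]);
  translate([35, 0, 1612]) cube([603, 248, 31]);
  translate([35, 0, 2015]) cube([603, 248, 31]);
}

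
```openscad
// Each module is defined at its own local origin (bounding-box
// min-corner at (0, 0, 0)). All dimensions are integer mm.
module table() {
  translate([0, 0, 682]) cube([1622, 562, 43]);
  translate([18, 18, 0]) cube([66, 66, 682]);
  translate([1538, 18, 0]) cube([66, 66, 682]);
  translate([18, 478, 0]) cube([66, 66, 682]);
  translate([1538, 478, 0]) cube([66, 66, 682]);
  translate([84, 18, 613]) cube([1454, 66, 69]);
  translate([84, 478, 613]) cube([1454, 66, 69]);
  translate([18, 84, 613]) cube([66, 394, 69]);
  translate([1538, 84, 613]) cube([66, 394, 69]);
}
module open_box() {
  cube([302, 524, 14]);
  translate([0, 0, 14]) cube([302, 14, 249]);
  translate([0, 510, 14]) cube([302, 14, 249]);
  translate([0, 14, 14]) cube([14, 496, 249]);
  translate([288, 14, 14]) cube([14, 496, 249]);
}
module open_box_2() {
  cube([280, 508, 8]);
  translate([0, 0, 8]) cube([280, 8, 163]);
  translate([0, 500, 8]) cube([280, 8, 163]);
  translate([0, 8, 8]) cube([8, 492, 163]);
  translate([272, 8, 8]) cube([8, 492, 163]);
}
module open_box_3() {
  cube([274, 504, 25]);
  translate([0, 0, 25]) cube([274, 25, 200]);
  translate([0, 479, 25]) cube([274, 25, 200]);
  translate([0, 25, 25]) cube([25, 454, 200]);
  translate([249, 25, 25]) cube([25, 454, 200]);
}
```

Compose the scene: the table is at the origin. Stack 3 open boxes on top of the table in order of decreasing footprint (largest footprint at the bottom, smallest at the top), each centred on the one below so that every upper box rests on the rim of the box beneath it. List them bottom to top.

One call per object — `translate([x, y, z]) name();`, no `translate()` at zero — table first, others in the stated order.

table();
translate([660, 19, 725]) open_box();
translate([671, 27, 988]) open_box_2();
translate([674, 29, 1159]) open_box_3();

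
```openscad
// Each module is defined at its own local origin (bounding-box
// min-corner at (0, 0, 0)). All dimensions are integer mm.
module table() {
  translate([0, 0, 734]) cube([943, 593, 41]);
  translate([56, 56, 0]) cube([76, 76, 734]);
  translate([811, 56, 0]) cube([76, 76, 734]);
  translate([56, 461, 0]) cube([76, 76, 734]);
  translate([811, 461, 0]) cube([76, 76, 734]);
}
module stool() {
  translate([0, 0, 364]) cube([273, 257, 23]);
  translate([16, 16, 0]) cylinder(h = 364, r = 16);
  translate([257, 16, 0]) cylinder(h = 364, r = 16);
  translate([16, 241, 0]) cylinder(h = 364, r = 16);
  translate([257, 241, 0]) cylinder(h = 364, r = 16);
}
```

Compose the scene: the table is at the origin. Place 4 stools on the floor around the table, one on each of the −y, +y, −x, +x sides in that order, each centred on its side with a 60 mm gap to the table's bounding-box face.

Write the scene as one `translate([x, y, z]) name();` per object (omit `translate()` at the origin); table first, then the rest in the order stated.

table();
translate([335, -317, 0]) stool();
translate([335, 653, 0]) stool();
translate([-333, 168, 0]) stool();
translate([1003, 168, 0]) stool();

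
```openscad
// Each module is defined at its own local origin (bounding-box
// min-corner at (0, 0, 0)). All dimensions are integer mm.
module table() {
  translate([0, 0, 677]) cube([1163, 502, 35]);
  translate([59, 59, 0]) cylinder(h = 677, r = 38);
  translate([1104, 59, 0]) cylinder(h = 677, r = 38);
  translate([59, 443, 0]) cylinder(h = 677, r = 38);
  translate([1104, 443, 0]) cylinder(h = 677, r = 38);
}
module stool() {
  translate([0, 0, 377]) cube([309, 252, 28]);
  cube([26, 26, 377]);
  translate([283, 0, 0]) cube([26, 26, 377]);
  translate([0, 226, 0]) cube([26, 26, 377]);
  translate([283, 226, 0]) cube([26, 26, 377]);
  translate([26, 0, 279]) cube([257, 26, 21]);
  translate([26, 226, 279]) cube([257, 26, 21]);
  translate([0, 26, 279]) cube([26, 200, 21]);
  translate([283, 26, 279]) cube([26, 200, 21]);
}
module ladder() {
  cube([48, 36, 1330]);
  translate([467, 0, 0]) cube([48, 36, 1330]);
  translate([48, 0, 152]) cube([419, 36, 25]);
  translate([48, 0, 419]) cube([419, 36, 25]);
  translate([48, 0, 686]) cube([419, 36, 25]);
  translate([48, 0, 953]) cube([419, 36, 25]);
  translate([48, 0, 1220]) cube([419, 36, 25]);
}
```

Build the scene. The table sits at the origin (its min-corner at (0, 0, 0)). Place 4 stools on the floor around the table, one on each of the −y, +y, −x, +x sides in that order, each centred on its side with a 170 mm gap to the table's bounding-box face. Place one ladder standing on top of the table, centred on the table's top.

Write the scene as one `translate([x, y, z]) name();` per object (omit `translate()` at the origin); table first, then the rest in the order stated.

table();
translate([427, -422, 0]) stool();
translate([427, 672, 0]) stool();
translate([-479, 125, 0]) stool();
translate([1333, 125, 0]) stool();
translate([324, 233, 712]) ladder();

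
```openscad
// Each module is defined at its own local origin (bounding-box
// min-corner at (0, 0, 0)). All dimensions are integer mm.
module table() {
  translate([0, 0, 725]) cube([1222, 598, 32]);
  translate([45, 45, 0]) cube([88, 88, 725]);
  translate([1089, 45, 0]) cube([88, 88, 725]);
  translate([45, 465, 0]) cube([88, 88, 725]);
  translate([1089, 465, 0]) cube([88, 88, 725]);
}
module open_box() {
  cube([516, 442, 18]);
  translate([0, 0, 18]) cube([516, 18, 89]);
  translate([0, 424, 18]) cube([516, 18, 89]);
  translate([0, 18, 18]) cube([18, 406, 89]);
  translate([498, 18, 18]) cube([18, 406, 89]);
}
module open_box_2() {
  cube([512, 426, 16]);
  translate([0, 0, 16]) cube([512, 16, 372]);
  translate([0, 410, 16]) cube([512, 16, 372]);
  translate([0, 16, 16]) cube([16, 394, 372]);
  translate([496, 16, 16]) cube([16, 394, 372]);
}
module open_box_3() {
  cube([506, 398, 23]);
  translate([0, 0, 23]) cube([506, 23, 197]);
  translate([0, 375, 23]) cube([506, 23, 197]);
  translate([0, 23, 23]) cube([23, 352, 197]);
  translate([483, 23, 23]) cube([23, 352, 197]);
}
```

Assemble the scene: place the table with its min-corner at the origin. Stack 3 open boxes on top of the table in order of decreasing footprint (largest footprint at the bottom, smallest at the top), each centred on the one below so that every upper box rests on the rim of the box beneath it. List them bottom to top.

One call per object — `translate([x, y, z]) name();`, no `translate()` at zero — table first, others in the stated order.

table();
translate([353, 78, 757]) open_box();
translate([355, 86, 864]) open_box_2();
translate([358, 100, 1252]) open_box_3();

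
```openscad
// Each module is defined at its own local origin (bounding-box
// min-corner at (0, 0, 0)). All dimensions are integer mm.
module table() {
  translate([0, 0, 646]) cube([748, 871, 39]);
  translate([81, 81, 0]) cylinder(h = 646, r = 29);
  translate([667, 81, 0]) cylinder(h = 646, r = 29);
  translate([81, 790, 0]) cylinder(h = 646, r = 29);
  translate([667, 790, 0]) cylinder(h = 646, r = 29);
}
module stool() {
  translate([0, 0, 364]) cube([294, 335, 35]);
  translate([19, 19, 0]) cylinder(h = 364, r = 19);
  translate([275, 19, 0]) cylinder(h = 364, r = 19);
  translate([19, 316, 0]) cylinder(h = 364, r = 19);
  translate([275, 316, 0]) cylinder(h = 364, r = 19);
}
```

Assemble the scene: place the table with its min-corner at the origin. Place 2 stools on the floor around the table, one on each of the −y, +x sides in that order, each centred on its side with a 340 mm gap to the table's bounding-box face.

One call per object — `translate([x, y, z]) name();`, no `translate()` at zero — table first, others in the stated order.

table();
translate([227, -675, 0]) stool();
translate([1088, 268, 0]) stool();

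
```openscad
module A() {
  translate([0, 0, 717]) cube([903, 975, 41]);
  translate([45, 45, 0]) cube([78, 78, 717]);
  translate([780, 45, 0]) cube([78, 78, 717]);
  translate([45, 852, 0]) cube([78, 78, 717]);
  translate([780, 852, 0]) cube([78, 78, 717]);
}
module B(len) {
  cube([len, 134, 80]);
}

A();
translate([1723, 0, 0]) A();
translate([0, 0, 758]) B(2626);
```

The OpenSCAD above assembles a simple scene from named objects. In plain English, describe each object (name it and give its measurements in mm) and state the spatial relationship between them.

A is a rectangular dining table. The top is 903×975×41 mm with its upper surface at z = 758 mm. It stands on four 78×78 mm square legs, each inset 45 mm from the nearest pair of top edges, running from the floor to the underside of the top.

B is a rectangular beam 2626 mm long (x), 134 mm deep (y), 80 mm thick (z).

The beam spans the tops of two tables placed 820 mm apart, resting at z = 758 mm.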